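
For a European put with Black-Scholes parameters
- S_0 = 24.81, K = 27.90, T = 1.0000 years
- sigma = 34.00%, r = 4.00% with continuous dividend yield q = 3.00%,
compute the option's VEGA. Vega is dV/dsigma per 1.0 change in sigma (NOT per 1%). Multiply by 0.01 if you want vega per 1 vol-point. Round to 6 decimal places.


d1 = -0.1458232092; d2 = -0.4858232092
phi(d1) = 0.3947231139; exp(-qT) = 0.9704455335; exp(-rT) = 0.9607894392
Vega = S * exp(-qT) * phi(d1) * sqrt(T) = 24.8100 * 0.9704455335 * 0.3947231139 * 1.0000000000 = 9.503651

Answer: Vega = 9.503651


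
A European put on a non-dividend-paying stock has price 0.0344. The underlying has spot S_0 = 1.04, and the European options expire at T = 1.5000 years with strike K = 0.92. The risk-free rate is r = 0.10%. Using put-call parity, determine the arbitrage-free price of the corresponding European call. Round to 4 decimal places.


Answer: Call price = 0.1558

Derivation:
Put-call parity: C - P = S_0 * exp(-qT) - K * exp(-rT).
S_0 * exp(-qT) = 1.0400 * 1.00000000 = 1.04000000
K * exp(-rT) = 0.9200 * 0.99850112 = 0.91862103
C = P + S*exp(-qT) - K*exp(-rT)
C = 0.0344 + 1.04000000 - 0.91862103 = 0.1558


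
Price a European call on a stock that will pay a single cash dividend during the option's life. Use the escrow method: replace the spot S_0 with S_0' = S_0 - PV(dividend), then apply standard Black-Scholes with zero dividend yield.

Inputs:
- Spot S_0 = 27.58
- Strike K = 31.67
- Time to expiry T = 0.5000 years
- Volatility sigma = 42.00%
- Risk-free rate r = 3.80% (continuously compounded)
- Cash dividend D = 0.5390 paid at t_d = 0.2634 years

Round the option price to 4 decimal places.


Answer: Price = 1.7813

Derivation:
PV(D) = D * exp(-r * t_d) = 0.5390 * 0.99004073 = 0.53363195
S_0' = S_0 - PV(D) = 27.5800 - 0.53363195 = 27.04636805
d1 = (ln(S_0'/K) + (r + sigma^2/2)*T) / (sigma*sqrt(T)) = -0.31892917
d2 = d1 - sigma*sqrt(T) = -0.61591402
exp(-rT) = 0.98117936
N(d1) = 0.37489011; N(d2) = 0.26897563
C = S_0' * N(d1) - K * exp(-rT) * N(d2) = 27.04636805 * 0.37489011 - 31.6700 * 0.98117936 * 0.26897563 = 1.7813


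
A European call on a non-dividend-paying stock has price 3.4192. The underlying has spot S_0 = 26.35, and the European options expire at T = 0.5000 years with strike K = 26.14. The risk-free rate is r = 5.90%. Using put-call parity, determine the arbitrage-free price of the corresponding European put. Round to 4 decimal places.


Put-call parity: C - P = S_0 * exp(-qT) - K * exp(-rT).
S_0 * exp(-qT) = 26.3500 * 1.00000000 = 26.35000000
K * exp(-rT) = 26.1400 * 0.97093088 = 25.38013314
P = C - S*exp(-qT) + K*exp(-rT)
P = 3.4192 - 26.35000000 + 25.38013314 = 2.4493

Answer: Put price = 2.4493


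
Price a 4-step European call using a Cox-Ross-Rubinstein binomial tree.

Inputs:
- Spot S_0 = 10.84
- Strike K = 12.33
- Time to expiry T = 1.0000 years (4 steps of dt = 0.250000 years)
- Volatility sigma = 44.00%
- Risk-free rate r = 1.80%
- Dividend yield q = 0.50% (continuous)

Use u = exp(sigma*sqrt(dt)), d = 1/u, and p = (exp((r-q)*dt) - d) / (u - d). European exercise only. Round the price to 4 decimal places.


dt = T/N = 0.250000
u = exp(sigma*sqrt(dt)) = 1.246077; d = 1/u = 0.802519
p = (exp((r-q)*dt) - d) / (u - d) = 0.452560
Discount per step: exp(-r*dt) = 0.995510
Stock lattice S(k, i) with i counting down-moves:
  k=0: S(0,0) = 10.8400
  k=1: S(1,0) = 13.5075; S(1,1) = 8.6993
  k=2: S(2,0) = 16.8313; S(2,1) = 10.8400; S(2,2) = 6.9814
  k=3: S(3,0) = 20.9731; S(3,1) = 13.5075; S(3,2) = 8.6993; S(3,3) = 5.6027
  k=4: S(4,0) = 26.1342; S(4,1) = 16.8313; S(4,2) = 10.8400; S(4,3) = 6.9814; S(4,4) = 4.4962
Terminal payoffs V(N, i) = max(S_T - K, 0):
  V(4,0) = 13.804153; V(4,1) = 4.501346; V(4,2) = 0.000000; V(4,3) = 0.000000; V(4,4) = 0.000000
Backward induction: V(k, i) = exp(-r*dt) * [p * V(k+1, i) + (1-p) * V(k+1, i+1)].
  V(3,0) = exp(-r*dt) * [p*13.804153 + (1-p)*4.501346] = 8.672309
  V(3,1) = exp(-r*dt) * [p*4.501346 + (1-p)*0.000000] = 2.027982
  V(3,2) = exp(-r*dt) * [p*0.000000 + (1-p)*0.000000] = 0.000000
  V(3,3) = exp(-r*dt) * [p*0.000000 + (1-p)*0.000000] = 0.000000
  V(2,0) = exp(-r*dt) * [p*8.672309 + (1-p)*2.027982] = 5.012331
  V(2,1) = exp(-r*dt) * [p*2.027982 + (1-p)*0.000000] = 0.913662
  V(2,2) = exp(-r*dt) * [p*0.000000 + (1-p)*0.000000] = 0.000000
  V(1,0) = exp(-r*dt) * [p*5.012331 + (1-p)*0.913662] = 2.756124
  V(1,1) = exp(-r*dt) * [p*0.913662 + (1-p)*0.000000] = 0.411630
  V(0,0) = exp(-r*dt) * [p*2.756124 + (1-p)*0.411630] = 1.466042

Answer: Price = V(0,0) = 1.4660


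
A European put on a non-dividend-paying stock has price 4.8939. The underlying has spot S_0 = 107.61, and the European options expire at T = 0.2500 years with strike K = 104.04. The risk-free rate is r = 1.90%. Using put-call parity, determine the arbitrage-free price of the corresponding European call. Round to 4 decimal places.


Answer: Call price = 8.9569

Derivation:
Put-call parity: C - P = S_0 * exp(-qT) - K * exp(-rT).
S_0 * exp(-qT) = 107.6100 * 1.00000000 = 107.61000000
K * exp(-rT) = 104.0400 * 0.99526126 = 103.54698185
C = P + S*exp(-qT) - K*exp(-rT)
C = 4.8939 + 107.61000000 - 103.54698185 = 8.9569


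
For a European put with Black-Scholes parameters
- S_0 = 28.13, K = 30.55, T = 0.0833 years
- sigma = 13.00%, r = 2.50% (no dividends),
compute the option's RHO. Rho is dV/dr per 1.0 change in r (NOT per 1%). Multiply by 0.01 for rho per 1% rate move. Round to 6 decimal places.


d1 = -2.1252964553; d2 = -2.1628167165
phi(d1) = 0.0416947088; exp(-qT) = 1.0000000000; exp(-rT) = 0.9979196669
N(-d2) = 0.9847223603
Rho = -K*T*exp(-rT)*N(-d2) = -30.5500 * 0.0833 * 0.9979196669 * 0.9847223603 = -2.500723

Answer: Rho = -2.500723


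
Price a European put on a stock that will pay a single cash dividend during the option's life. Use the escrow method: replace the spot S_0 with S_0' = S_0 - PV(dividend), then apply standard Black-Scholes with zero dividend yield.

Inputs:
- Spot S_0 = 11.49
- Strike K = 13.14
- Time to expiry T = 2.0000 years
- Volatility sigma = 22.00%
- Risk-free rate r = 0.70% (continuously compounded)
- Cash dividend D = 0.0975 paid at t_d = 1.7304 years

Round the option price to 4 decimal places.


Answer: Price = 2.4125

Derivation:
PV(D) = D * exp(-r * t_d) = 0.0975 * 0.98796026 = 0.09632613
S_0' = S_0 - PV(D) = 11.4900 - 0.09632613 = 11.39367387
d1 = (ln(S_0'/K) + (r + sigma^2/2)*T) / (sigma*sqrt(T)) = -0.25778135
d2 = d1 - sigma*sqrt(T) = -0.56890834
exp(-rT) = 0.98609754
N(-d1) = 0.60171217; N(-d2) = 0.71529083
P = K * exp(-rT) * N(-d2) - S_0' * N(-d1) = 13.1400 * 0.98609754 * 0.71529083 - 11.39367387 * 0.60171217 = 2.4125


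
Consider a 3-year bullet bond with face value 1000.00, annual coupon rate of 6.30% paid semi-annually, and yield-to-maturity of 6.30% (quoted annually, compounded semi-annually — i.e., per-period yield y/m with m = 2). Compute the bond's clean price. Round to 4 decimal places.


Answer: Price = 1000.0000

Derivation:
Coupon per period c = face * coupon_rate / m = 31.500000
Periods per year m = 2; per-period yield y/m = 0.031500
Number of cashflows N = 6
Cashflows (t years, CF_t, discount factor 1/(1+y/m)^(m*t), PV):
  t = 0.5000: CF_t = 31.500000, DF = 0.969462, PV = 30.538051
  t = 1.0000: CF_t = 31.500000, DF = 0.939856, PV = 29.605479
  t = 1.5000: CF_t = 31.500000, DF = 0.911155, PV = 28.701385
  t = 2.0000: CF_t = 31.500000, DF = 0.883330, PV = 27.824901
  t = 2.5000: CF_t = 31.500000, DF = 0.856355, PV = 26.975183
  t = 3.0000: CF_t = 1031.500000, DF = 0.830204, PV = 856.355001
Price P = sum_t PV_t = 1000.000000


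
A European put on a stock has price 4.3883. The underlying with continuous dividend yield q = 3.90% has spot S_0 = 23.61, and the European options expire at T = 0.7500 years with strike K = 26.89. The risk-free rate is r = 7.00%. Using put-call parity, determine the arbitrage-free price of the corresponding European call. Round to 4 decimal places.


Put-call parity: C - P = S_0 * exp(-qT) - K * exp(-rT).
S_0 * exp(-qT) = 23.6100 * 0.97117364 = 22.92940966
K * exp(-rT) = 26.8900 * 0.94885432 = 25.51469269
C = P + S*exp(-qT) - K*exp(-rT)
C = 4.3883 + 22.92940966 - 25.51469269 = 1.8030

Answer: Call price = 1.8030


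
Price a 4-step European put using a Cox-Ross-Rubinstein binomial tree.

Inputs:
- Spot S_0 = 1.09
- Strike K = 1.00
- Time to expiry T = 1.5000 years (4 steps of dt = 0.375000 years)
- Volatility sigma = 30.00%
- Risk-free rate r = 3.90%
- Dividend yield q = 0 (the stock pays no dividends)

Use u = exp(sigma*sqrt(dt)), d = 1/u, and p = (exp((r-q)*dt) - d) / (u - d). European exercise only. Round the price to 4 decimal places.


dt = T/N = 0.375000
u = exp(sigma*sqrt(dt)) = 1.201669; d = 1/u = 0.832176
p = (exp((r-q)*dt) - d) / (u - d) = 0.494073
Discount per step: exp(-r*dt) = 0.985481
Stock lattice S(k, i) with i counting down-moves:
  k=0: S(0,0) = 1.0900
  k=1: S(1,0) = 1.3098; S(1,1) = 0.9071
  k=2: S(2,0) = 1.5740; S(2,1) = 1.0900; S(2,2) = 0.7548
  k=3: S(3,0) = 1.8914; S(3,1) = 1.3098; S(3,2) = 0.9071; S(3,3) = 0.6282
  k=4: S(4,0) = 2.2728; S(4,1) = 1.5740; S(4,2) = 1.0900; S(4,3) = 0.7548; S(4,4) = 0.5227
Terminal payoffs V(N, i) = max(K - S_T, 0):
  V(4,0) = 0.000000; V(4,1) = 0.000000; V(4,2) = 0.000000; V(4,3) = 0.245157; V(4,4) = 0.477259
Backward induction: V(k, i) = exp(-r*dt) * [p * V(k+1, i) + (1-p) * V(k+1, i+1)].
  V(3,0) = exp(-r*dt) * [p*0.000000 + (1-p)*0.000000] = 0.000000
  V(3,1) = exp(-r*dt) * [p*0.000000 + (1-p)*0.000000] = 0.000000
  V(3,2) = exp(-r*dt) * [p*0.000000 + (1-p)*0.245157] = 0.122231
  V(3,3) = exp(-r*dt) * [p*0.245157 + (1-p)*0.477259] = 0.357320
  V(2,0) = exp(-r*dt) * [p*0.000000 + (1-p)*0.000000] = 0.000000
  V(2,1) = exp(-r*dt) * [p*0.000000 + (1-p)*0.122231] = 0.060942
  V(2,2) = exp(-r*dt) * [p*0.122231 + (1-p)*0.357320] = 0.237667
  V(1,0) = exp(-r*dt) * [p*0.000000 + (1-p)*0.060942] = 0.030385
  V(1,1) = exp(-r*dt) * [p*0.060942 + (1-p)*0.237667] = 0.148169
  V(0,0) = exp(-r*dt) * [p*0.030385 + (1-p)*0.148169] = 0.088669

Answer: Price = V(0,0) = 0.0887


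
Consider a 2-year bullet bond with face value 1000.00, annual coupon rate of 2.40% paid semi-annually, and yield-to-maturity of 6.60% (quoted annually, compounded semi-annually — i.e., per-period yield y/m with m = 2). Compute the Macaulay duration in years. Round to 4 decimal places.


Answer: Macaulay duration = 1.9630 years

Derivation:
Coupon per period c = face * coupon_rate / m = 12.000000
Periods per year m = 2; per-period yield y/m = 0.033000
Number of cashflows N = 4
Cashflows (t years, CF_t, discount factor 1/(1+y/m)^(m*t), PV):
  t = 0.5000: CF_t = 12.000000, DF = 0.968054, PV = 11.616651
  t = 1.0000: CF_t = 12.000000, DF = 0.937129, PV = 11.245547
  t = 1.5000: CF_t = 12.000000, DF = 0.907192, PV = 10.886300
  t = 2.0000: CF_t = 1012.000000, DF = 0.878211, PV = 888.749207
Price P = sum_t PV_t = 922.497705
Macaulay numerator sum_t t * PV_t:
  t * PV_t at t = 0.5000: 5.808325
  t * PV_t at t = 1.0000: 11.245547
  t * PV_t at t = 1.5000: 16.329449
  t * PV_t at t = 2.0000: 1777.498415
Macaulay duration D = (sum_t t * PV_t) / P = 1810.881737 / 922.497705 = 1.963020


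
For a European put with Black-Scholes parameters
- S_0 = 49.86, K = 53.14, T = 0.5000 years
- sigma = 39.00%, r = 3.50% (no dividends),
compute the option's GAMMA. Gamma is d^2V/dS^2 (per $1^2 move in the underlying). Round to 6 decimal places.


Answer: Gamma = 0.029001

Derivation:
d1 = -0.0296834805; d2 = -0.3054551252
phi(d1) = 0.3987665633; exp(-qT) = 1.0000000000; exp(-rT) = 0.9826522357
Gamma = exp(-qT) * phi(d1) / (S * sigma * sqrt(T)) = 1.0000000000 * 0.3987665633 / (49.8600 * 0.3900 * 0.7071067812) = 0.029001


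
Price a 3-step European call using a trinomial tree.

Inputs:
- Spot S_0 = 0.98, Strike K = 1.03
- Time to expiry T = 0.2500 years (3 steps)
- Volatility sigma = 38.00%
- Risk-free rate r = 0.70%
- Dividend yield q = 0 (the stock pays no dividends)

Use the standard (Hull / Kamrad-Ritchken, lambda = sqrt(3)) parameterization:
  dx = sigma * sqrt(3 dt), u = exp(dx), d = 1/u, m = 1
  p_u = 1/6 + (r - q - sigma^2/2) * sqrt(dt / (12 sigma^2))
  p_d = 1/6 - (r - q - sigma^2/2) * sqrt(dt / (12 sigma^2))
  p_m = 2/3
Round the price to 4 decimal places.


dt = T/N = 0.083333; dx = sigma*sqrt(3*dt) = 0.190000
u = exp(dx) = 1.209250; d = 1/u = 0.826959
p_u = 0.152368, p_m = 0.666667, p_d = 0.180965
Discount per step: exp(-r*dt) = 0.999417
Stock lattice S(k, j) with j the centered position index:
  k=0: S(0,+0) = 0.9800
  k=1: S(1,-1) = 0.8104; S(1,+0) = 0.9800; S(1,+1) = 1.1851
  k=2: S(2,-2) = 0.6702; S(2,-1) = 0.8104; S(2,+0) = 0.9800; S(2,+1) = 1.1851; S(2,+2) = 1.4330
  k=3: S(3,-3) = 0.5542; S(3,-2) = 0.6702; S(3,-1) = 0.8104; S(3,+0) = 0.9800; S(3,+1) = 1.1851; S(3,+2) = 1.4330; S(3,+3) = 1.7329
Terminal payoffs V(N, j) = max(S_T - K, 0):
  V(3,-3) = 0.000000; V(3,-2) = 0.000000; V(3,-1) = 0.000000; V(3,+0) = 0.000000; V(3,+1) = 0.155065; V(3,+2) = 0.403039; V(3,+3) = 0.702902
Backward induction: V(k, j) = exp(-r*dt) * [p_u * V(k+1, j+1) + p_m * V(k+1, j) + p_d * V(k+1, j-1)]
  V(2,-2) = exp(-r*dt) * [p_u*0.000000 + p_m*0.000000 + p_d*0.000000] = 0.000000
  V(2,-1) = exp(-r*dt) * [p_u*0.000000 + p_m*0.000000 + p_d*0.000000] = 0.000000
  V(2,+0) = exp(-r*dt) * [p_u*0.155065 + p_m*0.000000 + p_d*0.000000] = 0.023613
  V(2,+1) = exp(-r*dt) * [p_u*0.403039 + p_m*0.155065 + p_d*0.000000] = 0.164691
  V(2,+2) = exp(-r*dt) * [p_u*0.702902 + p_m*0.403039 + p_d*0.155065] = 0.403618
  V(1,-1) = exp(-r*dt) * [p_u*0.023613 + p_m*0.000000 + p_d*0.000000] = 0.003596
  V(1,+0) = exp(-r*dt) * [p_u*0.164691 + p_m*0.023613 + p_d*0.000000] = 0.040812
  V(1,+1) = exp(-r*dt) * [p_u*0.403618 + p_m*0.164691 + p_d*0.023613] = 0.175463
  V(0,+0) = exp(-r*dt) * [p_u*0.175463 + p_m*0.040812 + p_d*0.003596] = 0.054562

Answer: Price = V(0,0) = 0.0546


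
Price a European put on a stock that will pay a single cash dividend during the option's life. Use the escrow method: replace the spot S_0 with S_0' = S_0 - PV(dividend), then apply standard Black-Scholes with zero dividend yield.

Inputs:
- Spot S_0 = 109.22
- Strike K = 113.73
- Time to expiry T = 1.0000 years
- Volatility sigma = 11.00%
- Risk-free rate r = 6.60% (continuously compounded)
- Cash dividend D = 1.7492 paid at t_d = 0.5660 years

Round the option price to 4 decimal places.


PV(D) = D * exp(-r * t_d) = 1.7492 * 0.96333313 = 1.68506231
S_0' = S_0 - PV(D) = 109.2200 - 1.68506231 = 107.53493769
d1 = (ln(S_0'/K) + (r + sigma^2/2)*T) / (sigma*sqrt(T)) = 0.14580526
d2 = d1 - sigma*sqrt(T) = 0.03580526
exp(-rT) = 0.93613086
N(-d1) = 0.44203756; N(-d2) = 0.48571882
P = K * exp(-rT) * N(-d2) - S_0' * N(-d1) = 113.7300 * 0.93613086 * 0.48571882 - 107.53493769 * 0.44203756 = 4.1781

Answer: Price = 4.1781


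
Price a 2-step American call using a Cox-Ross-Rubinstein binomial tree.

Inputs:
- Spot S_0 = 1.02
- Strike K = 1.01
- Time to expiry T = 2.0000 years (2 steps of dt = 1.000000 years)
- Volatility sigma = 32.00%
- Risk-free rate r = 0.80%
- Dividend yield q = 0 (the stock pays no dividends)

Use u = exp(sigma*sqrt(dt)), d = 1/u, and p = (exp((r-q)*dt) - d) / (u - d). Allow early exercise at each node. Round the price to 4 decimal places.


Answer: Price = V(0,0) = 0.1754

Derivation:
dt = T/N = 1.000000
u = exp(sigma*sqrt(dt)) = 1.377128; d = 1/u = 0.726149
p = (exp((r-q)*dt) - d) / (u - d) = 0.433014
Discount per step: exp(-r*dt) = 0.992032
Stock lattice S(k, i) with i counting down-moves:
  k=0: S(0,0) = 1.0200
  k=1: S(1,0) = 1.4047; S(1,1) = 0.7407
  k=2: S(2,0) = 1.9344; S(2,1) = 1.0200; S(2,2) = 0.5378
Terminal payoffs V(N, i) = max(S_T - K, 0):
  V(2,0) = 0.924410; V(2,1) = 0.010000; V(2,2) = 0.000000
Backward induction: V(k, i) = exp(-r*dt) * [p * V(k+1, i) + (1-p) * V(k+1, i+1)]; then take max(V_cont, immediate exercise) for American.
  V(1,0) = exp(-r*dt) * [p*0.924410 + (1-p)*0.010000] = 0.402718; exercise = 0.394670; V(1,0) = max -> 0.402718
  V(1,1) = exp(-r*dt) * [p*0.010000 + (1-p)*0.000000] = 0.004296; exercise = 0.000000; V(1,1) = max -> 0.004296
  V(0,0) = exp(-r*dt) * [p*0.402718 + (1-p)*0.004296] = 0.175409; exercise = 0.010000; V(0,0) = max -> 0.175409


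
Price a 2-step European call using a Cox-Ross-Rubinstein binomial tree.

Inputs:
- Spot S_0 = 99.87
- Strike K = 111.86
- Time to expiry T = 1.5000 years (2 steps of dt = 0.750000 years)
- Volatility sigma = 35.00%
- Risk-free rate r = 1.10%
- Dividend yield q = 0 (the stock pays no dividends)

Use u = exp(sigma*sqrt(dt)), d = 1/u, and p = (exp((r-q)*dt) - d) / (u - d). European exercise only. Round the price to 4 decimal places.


dt = T/N = 0.750000
u = exp(sigma*sqrt(dt)) = 1.354062; d = 1/u = 0.738519
p = (exp((r-q)*dt) - d) / (u - d) = 0.438256
Discount per step: exp(-r*dt) = 0.991784
Stock lattice S(k, i) with i counting down-moves:
  k=0: S(0,0) = 99.8700
  k=1: S(1,0) = 135.2302; S(1,1) = 73.7559
  k=2: S(2,0) = 183.1100; S(2,1) = 99.8700; S(2,2) = 54.4701
Terminal payoffs V(N, i) = max(S_T - K, 0):
  V(2,0) = 71.250011; V(2,1) = 0.000000; V(2,2) = 0.000000
Backward induction: V(k, i) = exp(-r*dt) * [p * V(k+1, i) + (1-p) * V(k+1, i+1)].
  V(1,0) = exp(-r*dt) * [p*71.250011 + (1-p)*0.000000] = 30.969185
  V(1,1) = exp(-r*dt) * [p*0.000000 + (1-p)*0.000000] = 0.000000
  V(0,0) = exp(-r*dt) * [p*30.969185 + (1-p)*0.000000] = 13.460916

Answer: Price = V(0,0) = 13.4609


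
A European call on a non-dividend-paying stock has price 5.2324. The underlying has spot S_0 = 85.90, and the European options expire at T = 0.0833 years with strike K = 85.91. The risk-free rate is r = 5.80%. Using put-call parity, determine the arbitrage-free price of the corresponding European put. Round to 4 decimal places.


Put-call parity: C - P = S_0 * exp(-qT) - K * exp(-rT).
S_0 * exp(-qT) = 85.9000 * 1.00000000 = 85.90000000
K * exp(-rT) = 85.9100 * 0.99518025 = 85.49593549
P = C - S*exp(-qT) + K*exp(-rT)
P = 5.2324 - 85.90000000 + 85.49593549 = 4.8283

Answer: Put price = 4.8283


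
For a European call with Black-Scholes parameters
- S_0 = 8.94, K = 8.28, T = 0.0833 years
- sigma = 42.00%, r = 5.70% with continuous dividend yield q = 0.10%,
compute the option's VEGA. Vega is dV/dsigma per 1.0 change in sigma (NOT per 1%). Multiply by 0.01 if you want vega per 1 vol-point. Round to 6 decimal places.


Answer: Vega = 0.787508

Derivation:
d1 = 0.7317685949; d2 = 0.6105492896
phi(d1) = 0.3052325996; exp(-qT) = 0.9999167035; exp(-rT) = 0.9952631544
Vega = S * exp(-qT) * phi(d1) * sqrt(T) = 8.9400 * 0.9999167035 * 0.3052325996 * 0.2886173938 = 0.787508


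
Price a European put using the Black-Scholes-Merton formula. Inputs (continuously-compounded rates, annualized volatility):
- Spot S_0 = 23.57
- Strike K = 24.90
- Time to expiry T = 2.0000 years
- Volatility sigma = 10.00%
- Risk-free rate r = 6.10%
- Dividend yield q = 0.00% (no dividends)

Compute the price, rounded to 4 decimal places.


Answer: Price = 0.6624

Derivation:
d1 = (ln(S/K) + (r - q + 0.5*sigma^2) * T) / (sigma * sqrt(T)) = 0.54522821
d2 = d1 - sigma * sqrt(T) = 0.40380686
exp(-rT) = 0.88514837; exp(-qT) = 1.00000000
P = K * exp(-rT) * N(-d2) - S_0 * exp(-qT) * N(-d1)
N(-d1) = 0.29279828; N(-d2) = 0.34317738
P = 24.9000 * 0.88514837 * 0.34317738 - 23.5700 * 1.00000000 * 0.29279828 = 0.6624


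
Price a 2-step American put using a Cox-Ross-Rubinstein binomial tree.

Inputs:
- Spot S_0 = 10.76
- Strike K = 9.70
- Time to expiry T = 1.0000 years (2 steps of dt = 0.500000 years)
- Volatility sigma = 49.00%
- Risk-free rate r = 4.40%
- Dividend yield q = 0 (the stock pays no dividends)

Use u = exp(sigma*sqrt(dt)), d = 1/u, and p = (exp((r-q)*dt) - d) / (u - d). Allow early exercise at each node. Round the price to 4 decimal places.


dt = T/N = 0.500000
u = exp(sigma*sqrt(dt)) = 1.414084; d = 1/u = 0.707171
p = (exp((r-q)*dt) - d) / (u - d) = 0.445702
Discount per step: exp(-r*dt) = 0.978240
Stock lattice S(k, i) with i counting down-moves:
  k=0: S(0,0) = 10.7600
  k=1: S(1,0) = 15.2155; S(1,1) = 7.6092
  k=2: S(2,0) = 21.5161; S(2,1) = 10.7600; S(2,2) = 5.3810
Terminal payoffs V(N, i) = max(K - S_T, 0):
  V(2,0) = 0.000000; V(2,1) = 0.000000; V(2,2) = 4.319018
Backward induction: V(k, i) = exp(-r*dt) * [p * V(k+1, i) + (1-p) * V(k+1, i+1)]; then take max(V_cont, immediate exercise) for American.
  V(1,0) = exp(-r*dt) * [p*0.000000 + (1-p)*0.000000] = 0.000000; exercise = 0.000000; V(1,0) = max -> 0.000000
  V(1,1) = exp(-r*dt) * [p*0.000000 + (1-p)*4.319018] = 2.341931; exercise = 2.090837; V(1,1) = max -> 2.341931
  V(0,0) = exp(-r*dt) * [p*0.000000 + (1-p)*2.341931] = 1.269881; exercise = 0.000000; V(0,0) = max -> 1.269881

Answer: Price = V(0,0) = 1.2699


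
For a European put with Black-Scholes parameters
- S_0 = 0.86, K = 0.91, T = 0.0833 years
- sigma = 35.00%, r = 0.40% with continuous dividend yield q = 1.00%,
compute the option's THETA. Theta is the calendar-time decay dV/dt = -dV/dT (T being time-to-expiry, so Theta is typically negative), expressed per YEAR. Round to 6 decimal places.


d1 = -0.5138774069; d2 = -0.6148934947
phi(d1) = 0.3495972407; exp(-qT) = 0.9991673468; exp(-rT) = 0.9996668555
Theta = -S*exp(-qT)*phi(d1)*sigma/(2*sqrt(T)) + r*K*exp(-rT)*N(-d2) - q*S*exp(-qT)*N(-d1)
N(-d1) = 0.6963311478; N(-d2) = 0.7306874704; sqrt(T) = 0.2886173938
Term 1 = -0.8600 * 0.9991673468 * 0.3495972407 * 0.3500 / (2 * 0.2886173938) = -0.1821462473
Term 2 = 0.0040 * 0.9100 * 0.9996668555 * 0.7306874704 = 0.0026588163
Term 3 = -0.0100 * 0.8600 * 0.9991673468 * 0.6963311478 = -0.0059834616
Theta = -0.1821462473 + (0.0026588163) + (-0.0059834616) = -0.185471

Answer: Theta = -0.185471


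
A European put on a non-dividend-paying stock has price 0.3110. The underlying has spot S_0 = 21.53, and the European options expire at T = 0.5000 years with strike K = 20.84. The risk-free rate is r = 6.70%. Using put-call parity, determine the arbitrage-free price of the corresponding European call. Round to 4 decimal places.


Answer: Call price = 1.6876

Derivation:
Put-call parity: C - P = S_0 * exp(-qT) - K * exp(-rT).
S_0 * exp(-qT) = 21.5300 * 1.00000000 = 21.53000000
K * exp(-rT) = 20.8400 * 0.96705491 = 20.15342435
C = P + S*exp(-qT) - K*exp(-rT)
C = 0.3110 + 21.53000000 - 20.15342435 = 1.6876


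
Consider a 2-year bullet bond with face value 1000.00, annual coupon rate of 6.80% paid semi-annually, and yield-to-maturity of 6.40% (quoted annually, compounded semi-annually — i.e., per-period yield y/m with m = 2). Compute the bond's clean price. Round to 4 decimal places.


Answer: Price = 1007.3988

Derivation:
Coupon per period c = face * coupon_rate / m = 34.000000
Periods per year m = 2; per-period yield y/m = 0.032000
Number of cashflows N = 4
Cashflows (t years, CF_t, discount factor 1/(1+y/m)^(m*t), PV):
  t = 0.5000: CF_t = 34.000000, DF = 0.968992, PV = 32.945736
  t = 1.0000: CF_t = 34.000000, DF = 0.938946, PV = 31.924163
  t = 1.5000: CF_t = 34.000000, DF = 0.909831, PV = 30.934267
  t = 2.0000: CF_t = 1034.000000, DF = 0.881620, PV = 911.594612
Price P = sum_t PV_t = 1007.398778


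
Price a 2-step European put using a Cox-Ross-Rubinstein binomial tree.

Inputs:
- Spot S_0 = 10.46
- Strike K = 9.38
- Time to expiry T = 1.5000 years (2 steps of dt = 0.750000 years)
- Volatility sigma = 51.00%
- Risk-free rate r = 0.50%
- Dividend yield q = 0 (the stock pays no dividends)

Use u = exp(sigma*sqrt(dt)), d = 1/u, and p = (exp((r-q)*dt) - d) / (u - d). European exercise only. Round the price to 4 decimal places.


Answer: Price = V(0,0) = 1.8340

Derivation:
dt = T/N = 0.750000
u = exp(sigma*sqrt(dt)) = 1.555307; d = 1/u = 0.642960
p = (exp((r-q)*dt) - d) / (u - d) = 0.395460
Discount per step: exp(-r*dt) = 0.996257
Stock lattice S(k, i) with i counting down-moves:
  k=0: S(0,0) = 10.4600
  k=1: S(1,0) = 16.2685; S(1,1) = 6.7254
  k=2: S(2,0) = 25.3025; S(2,1) = 10.4600; S(2,2) = 4.3241
Terminal payoffs V(N, i) = max(K - S_T, 0):
  V(2,0) = 0.000000; V(2,1) = 0.000000; V(2,2) = 5.055863
Backward induction: V(k, i) = exp(-r*dt) * [p * V(k+1, i) + (1-p) * V(k+1, i+1)].
  V(1,0) = exp(-r*dt) * [p*0.000000 + (1-p)*0.000000] = 0.000000
  V(1,1) = exp(-r*dt) * [p*0.000000 + (1-p)*5.055863] = 3.045029
  V(0,0) = exp(-r*dt) * [p*0.000000 + (1-p)*3.045029] = 1.833950


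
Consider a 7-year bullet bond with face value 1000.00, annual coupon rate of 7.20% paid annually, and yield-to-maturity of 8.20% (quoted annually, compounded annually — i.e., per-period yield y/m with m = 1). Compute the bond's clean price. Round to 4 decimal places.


Answer: Price = 948.2905

Derivation:
Coupon per period c = face * coupon_rate / m = 72.000000
Periods per year m = 1; per-period yield y/m = 0.082000
Number of cashflows N = 7
Cashflows (t years, CF_t, discount factor 1/(1+y/m)^(m*t), PV):
  t = 1.0000: CF_t = 72.000000, DF = 0.924214, PV = 66.543438
  t = 2.0000: CF_t = 72.000000, DF = 0.854172, PV = 61.500405
  t = 3.0000: CF_t = 72.000000, DF = 0.789438, PV = 56.839561
  t = 4.0000: CF_t = 72.000000, DF = 0.729610, PV = 52.531942
  t = 5.0000: CF_t = 72.000000, DF = 0.674316, PV = 48.550778
  t = 6.0000: CF_t = 72.000000, DF = 0.623213, PV = 44.871329
  t = 7.0000: CF_t = 1072.000000, DF = 0.575982, PV = 617.453078
Price P = sum_t PV_t = 948.290530


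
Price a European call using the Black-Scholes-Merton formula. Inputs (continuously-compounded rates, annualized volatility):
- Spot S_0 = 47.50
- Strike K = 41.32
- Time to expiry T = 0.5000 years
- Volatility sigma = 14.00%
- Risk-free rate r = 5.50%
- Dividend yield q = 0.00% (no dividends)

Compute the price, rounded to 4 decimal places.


d1 = (ln(S/K) + (r - q + 0.5*sigma^2) * T) / (sigma * sqrt(T)) = 1.73527102
d2 = d1 - sigma * sqrt(T) = 1.63627607
exp(-rT) = 0.97287468; exp(-qT) = 1.00000000
C = S_0 * exp(-qT) * N(d1) - K * exp(-rT) * N(d2)
N(d1) = 0.95865359; N(d2) = 0.94910909
C = 47.5000 * 1.00000000 * 0.95865359 - 41.3200 * 0.97287468 * 0.94910909 = 7.3826

Answer: Price = 7.3826


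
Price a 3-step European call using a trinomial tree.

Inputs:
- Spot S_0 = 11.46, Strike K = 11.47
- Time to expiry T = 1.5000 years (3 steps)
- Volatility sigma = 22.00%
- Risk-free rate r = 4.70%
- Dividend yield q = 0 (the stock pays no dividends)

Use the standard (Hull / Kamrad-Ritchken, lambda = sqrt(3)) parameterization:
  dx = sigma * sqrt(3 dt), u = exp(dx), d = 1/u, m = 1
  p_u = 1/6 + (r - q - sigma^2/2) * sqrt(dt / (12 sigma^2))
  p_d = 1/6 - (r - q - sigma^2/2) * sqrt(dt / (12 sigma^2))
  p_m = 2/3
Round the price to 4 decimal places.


dt = T/N = 0.500000; dx = sigma*sqrt(3*dt) = 0.269444
u = exp(dx) = 1.309236; d = 1/u = 0.763804
p_u = 0.187821, p_m = 0.666667, p_d = 0.145512
Discount per step: exp(-r*dt) = 0.976774
Stock lattice S(k, j) with j the centered position index:
  k=0: S(0,+0) = 11.4600
  k=1: S(1,-1) = 8.7532; S(1,+0) = 11.4600; S(1,+1) = 15.0038
  k=2: S(2,-2) = 6.6857; S(2,-1) = 8.7532; S(2,+0) = 11.4600; S(2,+1) = 15.0038; S(2,+2) = 19.6436
  k=3: S(3,-3) = 5.1066; S(3,-2) = 6.6857; S(3,-1) = 8.7532; S(3,+0) = 11.4600; S(3,+1) = 15.0038; S(3,+2) = 19.6436; S(3,+3) = 25.7181
Terminal payoffs V(N, j) = max(S_T - K, 0):
  V(3,-3) = 0.000000; V(3,-2) = 0.000000; V(3,-1) = 0.000000; V(3,+0) = 0.000000; V(3,+1) = 3.533846; V(3,+2) = 8.173578; V(3,+3) = 14.248082
Backward induction: V(k, j) = exp(-r*dt) * [p_u * V(k+1, j+1) + p_m * V(k+1, j) + p_d * V(k+1, j-1)]
  V(2,-2) = exp(-r*dt) * [p_u*0.000000 + p_m*0.000000 + p_d*0.000000] = 0.000000
  V(2,-1) = exp(-r*dt) * [p_u*0.000000 + p_m*0.000000 + p_d*0.000000] = 0.000000
  V(2,+0) = exp(-r*dt) * [p_u*3.533846 + p_m*0.000000 + p_d*0.000000] = 0.648316
  V(2,+1) = exp(-r*dt) * [p_u*8.173578 + p_m*3.533846 + p_d*0.000000] = 3.800696
  V(2,+2) = exp(-r*dt) * [p_u*14.248082 + p_m*8.173578 + p_d*3.533846] = 8.438705
  V(1,-1) = exp(-r*dt) * [p_u*0.648316 + p_m*0.000000 + p_d*0.000000] = 0.118939
  V(1,+0) = exp(-r*dt) * [p_u*3.800696 + p_m*0.648316 + p_d*0.000000] = 1.119444
  V(1,+1) = exp(-r*dt) * [p_u*8.438705 + p_m*3.800696 + p_d*0.648316] = 4.115250
  V(0,+0) = exp(-r*dt) * [p_u*4.115250 + p_m*1.119444 + p_d*0.118939] = 1.500847

Answer: Price = V(0,0) = 1.5008


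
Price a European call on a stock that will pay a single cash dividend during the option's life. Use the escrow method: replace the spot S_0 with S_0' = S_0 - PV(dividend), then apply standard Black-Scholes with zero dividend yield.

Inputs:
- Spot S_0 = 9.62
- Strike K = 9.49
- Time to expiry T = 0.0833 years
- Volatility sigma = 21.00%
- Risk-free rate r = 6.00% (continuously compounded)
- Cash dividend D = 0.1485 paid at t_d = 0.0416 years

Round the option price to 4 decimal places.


PV(D) = D * exp(-r * t_d) = 0.1485 * 0.99750711 = 0.14812981
S_0' = S_0 - PV(D) = 9.6200 - 0.14812981 = 9.47187019
d1 = (ln(S_0'/K) + (r + sigma^2/2)*T) / (sigma*sqrt(T)) = 0.08121687
d2 = d1 - sigma*sqrt(T) = 0.02060722
exp(-rT) = 0.99501447
N(d1) = 0.53236526; N(d2) = 0.50822051
C = S_0' * N(d1) - K * exp(-rT) * N(d2) = 9.47187019 * 0.53236526 - 9.4900 * 0.99501447 * 0.50822051 = 0.2435

Answer: Price = 0.2435


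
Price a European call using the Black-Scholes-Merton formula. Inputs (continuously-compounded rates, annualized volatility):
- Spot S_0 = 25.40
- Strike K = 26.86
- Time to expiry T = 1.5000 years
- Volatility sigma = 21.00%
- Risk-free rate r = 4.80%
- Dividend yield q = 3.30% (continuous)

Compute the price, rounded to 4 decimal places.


d1 = (ln(S/K) + (r - q + 0.5*sigma^2) * T) / (sigma * sqrt(T)) = -0.00122092
d2 = d1 - sigma * sqrt(T) = -0.25841735
exp(-rT) = 0.93053090; exp(-qT) = 0.95170516
C = S_0 * exp(-qT) * N(d1) - K * exp(-rT) * N(d2)
N(d1) = 0.49951292; N(d2) = 0.39804242
C = 25.4000 * 0.95170516 * 0.49951292 - 26.8600 * 0.93053090 * 0.39804242 = 2.1262

Answer: Price = 2.1262


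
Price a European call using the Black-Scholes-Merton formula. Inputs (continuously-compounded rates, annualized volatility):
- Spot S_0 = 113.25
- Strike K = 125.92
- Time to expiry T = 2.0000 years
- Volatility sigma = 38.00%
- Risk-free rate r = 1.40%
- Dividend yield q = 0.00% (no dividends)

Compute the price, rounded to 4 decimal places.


d1 = (ln(S/K) + (r - q + 0.5*sigma^2) * T) / (sigma * sqrt(T)) = 0.12346639
d2 = d1 - sigma * sqrt(T) = -0.41393477
exp(-rT) = 0.97238837; exp(-qT) = 1.00000000
C = S_0 * exp(-qT) * N(d1) - K * exp(-rT) * N(d2)
N(d1) = 0.54913111; N(d2) = 0.33946094
C = 113.2500 * 1.00000000 * 0.54913111 - 125.9200 * 0.97238837 * 0.33946094 = 20.6244

Answer: Price = 20.6244


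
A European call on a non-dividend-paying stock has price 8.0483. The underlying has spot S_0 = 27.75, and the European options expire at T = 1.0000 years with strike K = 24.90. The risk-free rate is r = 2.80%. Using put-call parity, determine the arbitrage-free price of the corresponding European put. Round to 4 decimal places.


Put-call parity: C - P = S_0 * exp(-qT) - K * exp(-rT).
S_0 * exp(-qT) = 27.7500 * 1.00000000 = 27.75000000
K * exp(-rT) = 24.9000 * 0.97238837 = 24.21247033
P = C - S*exp(-qT) + K*exp(-rT)
P = 8.0483 - 27.75000000 + 24.21247033 = 4.5108

Answer: Put price = 4.5108


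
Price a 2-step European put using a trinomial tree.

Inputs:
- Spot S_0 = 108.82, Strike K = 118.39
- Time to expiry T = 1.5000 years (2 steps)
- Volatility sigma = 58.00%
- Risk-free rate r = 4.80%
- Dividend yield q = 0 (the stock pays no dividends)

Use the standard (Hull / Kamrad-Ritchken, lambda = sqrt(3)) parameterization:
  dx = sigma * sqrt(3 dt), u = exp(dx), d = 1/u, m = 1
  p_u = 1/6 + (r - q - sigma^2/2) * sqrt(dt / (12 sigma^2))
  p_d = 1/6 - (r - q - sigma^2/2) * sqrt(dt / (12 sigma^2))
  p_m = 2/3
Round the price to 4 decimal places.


Answer: Price = V(0,0) = 28.5484

Derivation:
dt = T/N = 0.750000; dx = sigma*sqrt(3*dt) = 0.870000
u = exp(dx) = 2.386911; d = 1/u = 0.418952
p_u = 0.114856, p_m = 0.666667, p_d = 0.218477
Discount per step: exp(-r*dt) = 0.964640
Stock lattice S(k, j) with j the centered position index:
  k=0: S(0,+0) = 108.8200
  k=1: S(1,-1) = 45.5903; S(1,+0) = 108.8200; S(1,+1) = 259.7436
  k=2: S(2,-2) = 19.1001; S(2,-1) = 45.5903; S(2,+0) = 108.8200; S(2,+1) = 259.7436; S(2,+2) = 619.9849
Terminal payoffs V(N, j) = max(K - S_T, 0):
  V(2,-2) = 99.289870; V(2,-1) = 72.799692; V(2,+0) = 9.570000; V(2,+1) = 0.000000; V(2,+2) = 0.000000
Backward induction: V(k, j) = exp(-r*dt) * [p_u * V(k+1, j+1) + p_m * V(k+1, j) + p_d * V(k+1, j-1)]
  V(1,-1) = exp(-r*dt) * [p_u*9.570000 + p_m*72.799692 + p_d*99.289870] = 68.802831
  V(1,+0) = exp(-r*dt) * [p_u*0.000000 + p_m*9.570000 + p_d*72.799692] = 21.497066
  V(1,+1) = exp(-r*dt) * [p_u*0.000000 + p_m*0.000000 + p_d*9.570000] = 2.016894
  V(0,+0) = exp(-r*dt) * [p_u*2.016894 + p_m*21.497066 + p_d*68.802831] = 28.548402


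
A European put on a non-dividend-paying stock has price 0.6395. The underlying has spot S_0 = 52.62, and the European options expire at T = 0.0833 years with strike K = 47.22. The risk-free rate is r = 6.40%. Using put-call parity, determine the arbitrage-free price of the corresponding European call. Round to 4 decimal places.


Put-call parity: C - P = S_0 * exp(-qT) - K * exp(-rT).
S_0 * exp(-qT) = 52.6200 * 1.00000000 = 52.62000000
K * exp(-rT) = 47.2200 * 0.99468299 = 46.96893058
C = P + S*exp(-qT) - K*exp(-rT)
C = 0.6395 + 52.62000000 - 46.96893058 = 6.2906

Answer: Call price = 6.2906


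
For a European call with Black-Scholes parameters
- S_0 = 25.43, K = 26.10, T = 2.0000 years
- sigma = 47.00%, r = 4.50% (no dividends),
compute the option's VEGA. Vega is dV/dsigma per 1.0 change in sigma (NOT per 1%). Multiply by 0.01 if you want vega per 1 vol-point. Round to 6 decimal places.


d1 = 0.4286184400; d2 = -0.2360619344
phi(d1) = 0.3639293889; exp(-qT) = 1.0000000000; exp(-rT) = 0.9139311853
Vega = S * exp(-qT) * phi(d1) * sqrt(T) = 25.4300 * 1.0000000000 * 0.3639293889 * 1.4142135624 = 13.088157

Answer: Vega = 13.088157


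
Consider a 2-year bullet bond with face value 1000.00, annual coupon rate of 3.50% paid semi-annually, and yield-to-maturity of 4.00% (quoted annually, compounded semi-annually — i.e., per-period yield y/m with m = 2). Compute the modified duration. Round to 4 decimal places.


Coupon per period c = face * coupon_rate / m = 17.500000
Periods per year m = 2; per-period yield y/m = 0.020000
Number of cashflows N = 4
Cashflows (t years, CF_t, discount factor 1/(1+y/m)^(m*t), PV):
  t = 0.5000: CF_t = 17.500000, DF = 0.980392, PV = 17.156863
  t = 1.0000: CF_t = 17.500000, DF = 0.961169, PV = 16.820454
  t = 1.5000: CF_t = 17.500000, DF = 0.942322, PV = 16.490641
  t = 2.0000: CF_t = 1017.500000, DF = 0.923845, PV = 940.012721
Price P = sum_t PV_t = 990.480678
First compute Macaulay numerator sum_t t * PV_t:
  t * PV_t at t = 0.5000: 8.578431
  t * PV_t at t = 1.0000: 16.820454
  t * PV_t at t = 1.5000: 24.735961
  t * PV_t at t = 2.0000: 1880.025442
Macaulay duration D = 1930.160288 / 990.480678 = 1.948711
Modified duration = D / (1 + y/m) = 1.948711 / (1 + 0.020000) = 1.910501

Answer: Modified duration = 1.9105


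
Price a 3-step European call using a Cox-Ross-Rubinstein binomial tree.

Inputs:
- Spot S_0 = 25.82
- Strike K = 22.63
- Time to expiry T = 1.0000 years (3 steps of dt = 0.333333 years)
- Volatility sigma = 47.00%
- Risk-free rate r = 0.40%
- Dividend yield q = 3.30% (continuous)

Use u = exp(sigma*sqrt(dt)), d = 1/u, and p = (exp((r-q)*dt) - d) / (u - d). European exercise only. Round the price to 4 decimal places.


dt = T/N = 0.333333
u = exp(sigma*sqrt(dt)) = 1.311740; d = 1/u = 0.762346
p = (exp((r-q)*dt) - d) / (u - d) = 0.415064
Discount per step: exp(-r*dt) = 0.998668
Stock lattice S(k, i) with i counting down-moves:
  k=0: S(0,0) = 25.8200
  k=1: S(1,0) = 33.8691; S(1,1) = 19.6838
  k=2: S(2,0) = 44.4275; S(2,1) = 25.8200; S(2,2) = 15.0059
  k=3: S(3,0) = 58.2773; S(3,1) = 33.8691; S(3,2) = 19.6838; S(3,3) = 11.4397
Terminal payoffs V(N, i) = max(S_T - K, 0):
  V(3,0) = 35.647336; V(3,1) = 11.239131; V(3,2) = 0.000000; V(3,3) = 0.000000
Backward induction: V(k, i) = exp(-r*dt) * [p * V(k+1, i) + (1-p) * V(k+1, i+1)].
  V(2,0) = exp(-r*dt) * [p*35.647336 + (1-p)*11.239131] = 21.341628
  V(2,1) = exp(-r*dt) * [p*11.239131 + (1-p)*0.000000] = 4.658745
  V(2,2) = exp(-r*dt) * [p*0.000000 + (1-p)*0.000000] = 0.000000
  V(1,0) = exp(-r*dt) * [p*21.341628 + (1-p)*4.658745] = 11.567779
  V(1,1) = exp(-r*dt) * [p*4.658745 + (1-p)*0.000000] = 1.931102
  V(0,0) = exp(-r*dt) * [p*11.567779 + (1-p)*1.931102] = 5.923039

Answer: Price = V(0,0) = 5.9230


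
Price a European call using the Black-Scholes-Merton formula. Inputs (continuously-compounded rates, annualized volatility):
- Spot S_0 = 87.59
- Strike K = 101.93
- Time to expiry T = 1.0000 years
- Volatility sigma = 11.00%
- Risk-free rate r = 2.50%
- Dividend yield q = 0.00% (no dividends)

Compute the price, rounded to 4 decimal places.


d1 = (ln(S/K) + (r - q + 0.5*sigma^2) * T) / (sigma * sqrt(T)) = -1.09608606
d2 = d1 - sigma * sqrt(T) = -1.20608606
exp(-rT) = 0.97530991; exp(-qT) = 1.00000000
C = S_0 * exp(-qT) * N(d1) - K * exp(-rT) * N(d2)
N(d1) = 0.13652056; N(d2) = 0.11389215
C = 87.5900 * 1.00000000 * 0.13652056 - 101.9300 * 0.97530991 * 0.11389215 = 0.6354

Answer: Price = 0.6354


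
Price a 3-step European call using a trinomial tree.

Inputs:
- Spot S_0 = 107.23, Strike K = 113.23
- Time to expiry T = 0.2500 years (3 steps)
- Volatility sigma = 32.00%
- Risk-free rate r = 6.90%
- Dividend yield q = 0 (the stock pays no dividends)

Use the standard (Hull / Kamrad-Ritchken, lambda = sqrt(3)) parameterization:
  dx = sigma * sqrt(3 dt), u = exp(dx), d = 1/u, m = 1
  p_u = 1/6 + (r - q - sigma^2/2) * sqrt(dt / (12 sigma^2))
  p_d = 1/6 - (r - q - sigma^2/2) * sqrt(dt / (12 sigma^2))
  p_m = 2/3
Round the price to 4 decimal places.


Answer: Price = V(0,0) = 5.2900

Derivation:
dt = T/N = 0.083333; dx = sigma*sqrt(3*dt) = 0.160000
u = exp(dx) = 1.173511; d = 1/u = 0.852144
p_u = 0.171302, p_m = 0.666667, p_d = 0.162031
Discount per step: exp(-r*dt) = 0.994266
Stock lattice S(k, j) with j the centered position index:
  k=0: S(0,+0) = 107.2300
  k=1: S(1,-1) = 91.3754; S(1,+0) = 107.2300; S(1,+1) = 125.8356
  k=2: S(2,-2) = 77.8650; S(2,-1) = 91.3754; S(2,+0) = 107.2300; S(2,+1) = 125.8356; S(2,+2) = 147.6694
  k=3: S(3,-3) = 66.3521; S(3,-2) = 77.8650; S(3,-1) = 91.3754; S(3,+0) = 107.2300; S(3,+1) = 125.8356; S(3,+2) = 147.6694; S(3,+3) = 173.2917
Terminal payoffs V(N, j) = max(S_T - K, 0):
  V(3,-3) = 0.000000; V(3,-2) = 0.000000; V(3,-1) = 0.000000; V(3,+0) = 0.000000; V(3,+1) = 12.605571; V(3,+2) = 34.439410; V(3,+3) = 60.061658
Backward induction: V(k, j) = exp(-r*dt) * [p_u * V(k+1, j+1) + p_m * V(k+1, j) + p_d * V(k+1, j-1)]
  V(2,-2) = exp(-r*dt) * [p_u*0.000000 + p_m*0.000000 + p_d*0.000000] = 0.000000
  V(2,-1) = exp(-r*dt) * [p_u*0.000000 + p_m*0.000000 + p_d*0.000000] = 0.000000
  V(2,+0) = exp(-r*dt) * [p_u*12.605571 + p_m*0.000000 + p_d*0.000000] = 2.146980
  V(2,+1) = exp(-r*dt) * [p_u*34.439410 + p_m*12.605571 + p_d*0.000000] = 14.221249
  V(2,+2) = exp(-r*dt) * [p_u*60.061658 + p_m*34.439410 + p_d*12.605571] = 35.088451
  V(1,-1) = exp(-r*dt) * [p_u*2.146980 + p_m*0.000000 + p_d*0.000000] = 0.365673
  V(1,+0) = exp(-r*dt) * [p_u*14.221249 + p_m*2.146980 + p_d*0.000000] = 3.845275
  V(1,+1) = exp(-r*dt) * [p_u*35.088451 + p_m*14.221249 + p_d*2.146980] = 15.748620
  V(0,+0) = exp(-r*dt) * [p_u*15.748620 + p_m*3.845275 + p_d*0.365673] = 5.290034


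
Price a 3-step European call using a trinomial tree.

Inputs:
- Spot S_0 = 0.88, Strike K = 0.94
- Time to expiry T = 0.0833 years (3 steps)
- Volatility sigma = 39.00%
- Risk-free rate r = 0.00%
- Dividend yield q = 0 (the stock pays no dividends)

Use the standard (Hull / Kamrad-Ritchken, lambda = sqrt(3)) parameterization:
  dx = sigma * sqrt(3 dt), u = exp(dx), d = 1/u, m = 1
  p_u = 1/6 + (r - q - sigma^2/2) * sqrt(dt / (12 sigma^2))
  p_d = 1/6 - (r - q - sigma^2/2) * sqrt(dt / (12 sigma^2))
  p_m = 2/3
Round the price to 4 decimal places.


dt = T/N = 0.027767; dx = sigma*sqrt(3*dt) = 0.112561
u = exp(dx) = 1.119140; d = 1/u = 0.893543
p_u = 0.157287, p_m = 0.666667, p_d = 0.176047
Discount per step: exp(-r*dt) = 1.000000
Stock lattice S(k, j) with j the centered position index:
  k=0: S(0,+0) = 0.8800
  k=1: S(1,-1) = 0.7863; S(1,+0) = 0.8800; S(1,+1) = 0.9848
  k=2: S(2,-2) = 0.7026; S(2,-1) = 0.7863; S(2,+0) = 0.8800; S(2,+1) = 0.9848; S(2,+2) = 1.1022
  k=3: S(3,-3) = 0.6278; S(3,-2) = 0.7026; S(3,-1) = 0.7863; S(3,+0) = 0.8800; S(3,+1) = 0.9848; S(3,+2) = 1.1022; S(3,+3) = 1.2335
Terminal payoffs V(N, j) = max(S_T - K, 0):
  V(3,-3) = 0.000000; V(3,-2) = 0.000000; V(3,-1) = 0.000000; V(3,+0) = 0.000000; V(3,+1) = 0.044843; V(3,+2) = 0.162178; V(3,+3) = 0.293492
Backward induction: V(k, j) = exp(-r*dt) * [p_u * V(k+1, j+1) + p_m * V(k+1, j) + p_d * V(k+1, j-1)]
  V(2,-2) = exp(-r*dt) * [p_u*0.000000 + p_m*0.000000 + p_d*0.000000] = 0.000000
  V(2,-1) = exp(-r*dt) * [p_u*0.000000 + p_m*0.000000 + p_d*0.000000] = 0.000000
  V(2,+0) = exp(-r*dt) * [p_u*0.044843 + p_m*0.000000 + p_d*0.000000] = 0.007053
  V(2,+1) = exp(-r*dt) * [p_u*0.162178 + p_m*0.044843 + p_d*0.000000] = 0.055404
  V(2,+2) = exp(-r*dt) * [p_u*0.293492 + p_m*0.162178 + p_d*0.044843] = 0.162176
  V(1,-1) = exp(-r*dt) * [p_u*0.007053 + p_m*0.000000 + p_d*0.000000] = 0.001109
  V(1,+0) = exp(-r*dt) * [p_u*0.055404 + p_m*0.007053 + p_d*0.000000] = 0.013416
  V(1,+1) = exp(-r*dt) * [p_u*0.162176 + p_m*0.055404 + p_d*0.007053] = 0.063686
  V(0,+0) = exp(-r*dt) * [p_u*0.063686 + p_m*0.013416 + p_d*0.001109] = 0.019157

Answer: Price = V(0,0) = 0.0192
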